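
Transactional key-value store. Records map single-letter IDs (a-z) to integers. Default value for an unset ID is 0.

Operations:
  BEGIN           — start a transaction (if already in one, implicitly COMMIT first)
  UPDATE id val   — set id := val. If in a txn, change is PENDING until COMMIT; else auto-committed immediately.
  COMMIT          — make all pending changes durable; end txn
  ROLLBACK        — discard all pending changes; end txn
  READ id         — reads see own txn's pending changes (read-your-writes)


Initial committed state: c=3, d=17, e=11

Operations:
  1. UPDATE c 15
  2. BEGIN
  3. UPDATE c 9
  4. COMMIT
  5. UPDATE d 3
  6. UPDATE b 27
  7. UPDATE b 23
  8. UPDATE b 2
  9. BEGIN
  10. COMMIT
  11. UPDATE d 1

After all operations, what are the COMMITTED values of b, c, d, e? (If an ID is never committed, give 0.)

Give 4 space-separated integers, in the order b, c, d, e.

Answer: 2 9 1 11

Derivation:
Initial committed: {c=3, d=17, e=11}
Op 1: UPDATE c=15 (auto-commit; committed c=15)
Op 2: BEGIN: in_txn=True, pending={}
Op 3: UPDATE c=9 (pending; pending now {c=9})
Op 4: COMMIT: merged ['c'] into committed; committed now {c=9, d=17, e=11}
Op 5: UPDATE d=3 (auto-commit; committed d=3)
Op 6: UPDATE b=27 (auto-commit; committed b=27)
Op 7: UPDATE b=23 (auto-commit; committed b=23)
Op 8: UPDATE b=2 (auto-commit; committed b=2)
Op 9: BEGIN: in_txn=True, pending={}
Op 10: COMMIT: merged [] into committed; committed now {b=2, c=9, d=3, e=11}
Op 11: UPDATE d=1 (auto-commit; committed d=1)
Final committed: {b=2, c=9, d=1, e=11}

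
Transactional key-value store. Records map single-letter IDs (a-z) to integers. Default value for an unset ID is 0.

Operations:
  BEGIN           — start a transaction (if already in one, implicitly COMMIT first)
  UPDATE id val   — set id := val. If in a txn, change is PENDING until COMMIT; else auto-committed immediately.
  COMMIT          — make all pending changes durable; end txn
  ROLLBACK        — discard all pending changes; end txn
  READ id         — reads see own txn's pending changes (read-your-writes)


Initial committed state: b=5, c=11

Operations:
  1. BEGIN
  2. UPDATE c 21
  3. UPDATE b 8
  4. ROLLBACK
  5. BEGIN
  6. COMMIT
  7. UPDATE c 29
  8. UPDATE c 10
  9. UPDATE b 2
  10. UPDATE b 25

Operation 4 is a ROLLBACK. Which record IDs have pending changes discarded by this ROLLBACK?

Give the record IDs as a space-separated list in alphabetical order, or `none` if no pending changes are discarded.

Initial committed: {b=5, c=11}
Op 1: BEGIN: in_txn=True, pending={}
Op 2: UPDATE c=21 (pending; pending now {c=21})
Op 3: UPDATE b=8 (pending; pending now {b=8, c=21})
Op 4: ROLLBACK: discarded pending ['b', 'c']; in_txn=False
Op 5: BEGIN: in_txn=True, pending={}
Op 6: COMMIT: merged [] into committed; committed now {b=5, c=11}
Op 7: UPDATE c=29 (auto-commit; committed c=29)
Op 8: UPDATE c=10 (auto-commit; committed c=10)
Op 9: UPDATE b=2 (auto-commit; committed b=2)
Op 10: UPDATE b=25 (auto-commit; committed b=25)
ROLLBACK at op 4 discards: ['b', 'c']

Answer: b c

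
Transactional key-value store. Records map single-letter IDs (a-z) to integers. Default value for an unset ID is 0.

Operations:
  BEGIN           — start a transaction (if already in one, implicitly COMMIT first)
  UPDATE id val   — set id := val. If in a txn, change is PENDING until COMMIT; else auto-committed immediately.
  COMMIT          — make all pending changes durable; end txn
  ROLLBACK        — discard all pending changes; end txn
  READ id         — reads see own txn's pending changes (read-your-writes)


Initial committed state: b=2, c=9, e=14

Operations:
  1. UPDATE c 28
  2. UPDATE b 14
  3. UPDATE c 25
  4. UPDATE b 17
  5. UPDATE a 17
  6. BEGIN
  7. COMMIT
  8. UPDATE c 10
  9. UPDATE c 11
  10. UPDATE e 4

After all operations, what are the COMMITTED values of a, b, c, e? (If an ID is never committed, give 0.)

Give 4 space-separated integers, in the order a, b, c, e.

Initial committed: {b=2, c=9, e=14}
Op 1: UPDATE c=28 (auto-commit; committed c=28)
Op 2: UPDATE b=14 (auto-commit; committed b=14)
Op 3: UPDATE c=25 (auto-commit; committed c=25)
Op 4: UPDATE b=17 (auto-commit; committed b=17)
Op 5: UPDATE a=17 (auto-commit; committed a=17)
Op 6: BEGIN: in_txn=True, pending={}
Op 7: COMMIT: merged [] into committed; committed now {a=17, b=17, c=25, e=14}
Op 8: UPDATE c=10 (auto-commit; committed c=10)
Op 9: UPDATE c=11 (auto-commit; committed c=11)
Op 10: UPDATE e=4 (auto-commit; committed e=4)
Final committed: {a=17, b=17, c=11, e=4}

Answer: 17 17 11 4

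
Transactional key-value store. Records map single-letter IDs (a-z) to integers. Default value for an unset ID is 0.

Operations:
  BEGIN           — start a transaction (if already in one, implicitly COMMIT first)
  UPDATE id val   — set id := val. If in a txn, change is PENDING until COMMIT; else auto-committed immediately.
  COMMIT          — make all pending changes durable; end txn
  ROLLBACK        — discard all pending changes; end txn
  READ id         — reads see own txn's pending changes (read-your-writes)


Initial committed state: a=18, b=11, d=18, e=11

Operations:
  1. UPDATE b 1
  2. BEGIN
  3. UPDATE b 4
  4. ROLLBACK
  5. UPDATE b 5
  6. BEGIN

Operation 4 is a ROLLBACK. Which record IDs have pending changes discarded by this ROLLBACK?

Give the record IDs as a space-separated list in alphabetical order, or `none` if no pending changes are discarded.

Answer: b

Derivation:
Initial committed: {a=18, b=11, d=18, e=11}
Op 1: UPDATE b=1 (auto-commit; committed b=1)
Op 2: BEGIN: in_txn=True, pending={}
Op 3: UPDATE b=4 (pending; pending now {b=4})
Op 4: ROLLBACK: discarded pending ['b']; in_txn=False
Op 5: UPDATE b=5 (auto-commit; committed b=5)
Op 6: BEGIN: in_txn=True, pending={}
ROLLBACK at op 4 discards: ['b']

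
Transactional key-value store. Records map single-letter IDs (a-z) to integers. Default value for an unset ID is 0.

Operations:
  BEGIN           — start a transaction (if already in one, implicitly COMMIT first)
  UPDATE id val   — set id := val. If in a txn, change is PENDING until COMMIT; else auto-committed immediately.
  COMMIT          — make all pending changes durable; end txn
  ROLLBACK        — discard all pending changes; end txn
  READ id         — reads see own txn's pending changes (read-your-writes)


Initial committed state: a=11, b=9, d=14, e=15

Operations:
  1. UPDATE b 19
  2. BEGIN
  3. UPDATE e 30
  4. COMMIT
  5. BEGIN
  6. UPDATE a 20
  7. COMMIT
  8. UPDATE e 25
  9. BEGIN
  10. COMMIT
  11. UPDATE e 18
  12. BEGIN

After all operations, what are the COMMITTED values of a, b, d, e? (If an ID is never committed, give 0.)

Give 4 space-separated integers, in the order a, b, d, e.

Answer: 20 19 14 18

Derivation:
Initial committed: {a=11, b=9, d=14, e=15}
Op 1: UPDATE b=19 (auto-commit; committed b=19)
Op 2: BEGIN: in_txn=True, pending={}
Op 3: UPDATE e=30 (pending; pending now {e=30})
Op 4: COMMIT: merged ['e'] into committed; committed now {a=11, b=19, d=14, e=30}
Op 5: BEGIN: in_txn=True, pending={}
Op 6: UPDATE a=20 (pending; pending now {a=20})
Op 7: COMMIT: merged ['a'] into committed; committed now {a=20, b=19, d=14, e=30}
Op 8: UPDATE e=25 (auto-commit; committed e=25)
Op 9: BEGIN: in_txn=True, pending={}
Op 10: COMMIT: merged [] into committed; committed now {a=20, b=19, d=14, e=25}
Op 11: UPDATE e=18 (auto-commit; committed e=18)
Op 12: BEGIN: in_txn=True, pending={}
Final committed: {a=20, b=19, d=14, e=18}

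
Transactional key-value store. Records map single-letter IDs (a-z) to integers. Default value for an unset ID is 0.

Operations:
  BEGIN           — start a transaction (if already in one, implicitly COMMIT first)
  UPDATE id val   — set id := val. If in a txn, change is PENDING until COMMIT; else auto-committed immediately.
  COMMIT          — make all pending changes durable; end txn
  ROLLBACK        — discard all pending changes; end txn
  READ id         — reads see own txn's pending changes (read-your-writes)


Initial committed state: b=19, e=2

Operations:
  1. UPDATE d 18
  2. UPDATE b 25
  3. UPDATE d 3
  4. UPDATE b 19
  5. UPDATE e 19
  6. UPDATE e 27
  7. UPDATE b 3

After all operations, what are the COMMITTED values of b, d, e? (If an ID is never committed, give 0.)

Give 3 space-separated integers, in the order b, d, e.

Answer: 3 3 27

Derivation:
Initial committed: {b=19, e=2}
Op 1: UPDATE d=18 (auto-commit; committed d=18)
Op 2: UPDATE b=25 (auto-commit; committed b=25)
Op 3: UPDATE d=3 (auto-commit; committed d=3)
Op 4: UPDATE b=19 (auto-commit; committed b=19)
Op 5: UPDATE e=19 (auto-commit; committed e=19)
Op 6: UPDATE e=27 (auto-commit; committed e=27)
Op 7: UPDATE b=3 (auto-commit; committed b=3)
Final committed: {b=3, d=3, e=27}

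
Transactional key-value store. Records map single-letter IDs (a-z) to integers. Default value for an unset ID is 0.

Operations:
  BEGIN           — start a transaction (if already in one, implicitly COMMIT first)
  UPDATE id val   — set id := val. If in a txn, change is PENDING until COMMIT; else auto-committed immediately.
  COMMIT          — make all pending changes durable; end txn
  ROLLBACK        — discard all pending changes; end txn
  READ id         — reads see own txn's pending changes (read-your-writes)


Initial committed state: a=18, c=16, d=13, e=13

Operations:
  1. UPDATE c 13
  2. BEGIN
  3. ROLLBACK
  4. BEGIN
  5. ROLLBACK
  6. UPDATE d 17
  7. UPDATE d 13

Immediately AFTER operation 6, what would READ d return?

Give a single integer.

Answer: 17

Derivation:
Initial committed: {a=18, c=16, d=13, e=13}
Op 1: UPDATE c=13 (auto-commit; committed c=13)
Op 2: BEGIN: in_txn=True, pending={}
Op 3: ROLLBACK: discarded pending []; in_txn=False
Op 4: BEGIN: in_txn=True, pending={}
Op 5: ROLLBACK: discarded pending []; in_txn=False
Op 6: UPDATE d=17 (auto-commit; committed d=17)
After op 6: visible(d) = 17 (pending={}, committed={a=18, c=13, d=17, e=13})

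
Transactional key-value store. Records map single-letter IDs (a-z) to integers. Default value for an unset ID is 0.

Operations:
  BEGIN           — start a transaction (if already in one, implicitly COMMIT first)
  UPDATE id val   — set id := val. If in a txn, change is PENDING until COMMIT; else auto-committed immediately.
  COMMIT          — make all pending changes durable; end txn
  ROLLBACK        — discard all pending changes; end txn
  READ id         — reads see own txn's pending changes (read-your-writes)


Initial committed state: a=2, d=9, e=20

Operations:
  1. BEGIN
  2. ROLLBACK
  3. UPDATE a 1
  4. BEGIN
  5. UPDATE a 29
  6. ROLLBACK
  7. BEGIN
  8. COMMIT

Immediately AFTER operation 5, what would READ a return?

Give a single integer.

Initial committed: {a=2, d=9, e=20}
Op 1: BEGIN: in_txn=True, pending={}
Op 2: ROLLBACK: discarded pending []; in_txn=False
Op 3: UPDATE a=1 (auto-commit; committed a=1)
Op 4: BEGIN: in_txn=True, pending={}
Op 5: UPDATE a=29 (pending; pending now {a=29})
After op 5: visible(a) = 29 (pending={a=29}, committed={a=1, d=9, e=20})

Answer: 29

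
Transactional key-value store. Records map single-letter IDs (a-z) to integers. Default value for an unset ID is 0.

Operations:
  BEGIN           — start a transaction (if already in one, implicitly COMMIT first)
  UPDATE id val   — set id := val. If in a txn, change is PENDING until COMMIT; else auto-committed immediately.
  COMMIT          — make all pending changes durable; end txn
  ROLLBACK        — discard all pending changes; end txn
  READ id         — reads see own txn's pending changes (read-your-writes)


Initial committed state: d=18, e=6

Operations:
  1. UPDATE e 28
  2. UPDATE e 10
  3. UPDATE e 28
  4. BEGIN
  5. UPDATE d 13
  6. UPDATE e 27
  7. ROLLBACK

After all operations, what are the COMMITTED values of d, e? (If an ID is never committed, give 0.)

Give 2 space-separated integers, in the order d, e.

Initial committed: {d=18, e=6}
Op 1: UPDATE e=28 (auto-commit; committed e=28)
Op 2: UPDATE e=10 (auto-commit; committed e=10)
Op 3: UPDATE e=28 (auto-commit; committed e=28)
Op 4: BEGIN: in_txn=True, pending={}
Op 5: UPDATE d=13 (pending; pending now {d=13})
Op 6: UPDATE e=27 (pending; pending now {d=13, e=27})
Op 7: ROLLBACK: discarded pending ['d', 'e']; in_txn=False
Final committed: {d=18, e=28}

Answer: 18 28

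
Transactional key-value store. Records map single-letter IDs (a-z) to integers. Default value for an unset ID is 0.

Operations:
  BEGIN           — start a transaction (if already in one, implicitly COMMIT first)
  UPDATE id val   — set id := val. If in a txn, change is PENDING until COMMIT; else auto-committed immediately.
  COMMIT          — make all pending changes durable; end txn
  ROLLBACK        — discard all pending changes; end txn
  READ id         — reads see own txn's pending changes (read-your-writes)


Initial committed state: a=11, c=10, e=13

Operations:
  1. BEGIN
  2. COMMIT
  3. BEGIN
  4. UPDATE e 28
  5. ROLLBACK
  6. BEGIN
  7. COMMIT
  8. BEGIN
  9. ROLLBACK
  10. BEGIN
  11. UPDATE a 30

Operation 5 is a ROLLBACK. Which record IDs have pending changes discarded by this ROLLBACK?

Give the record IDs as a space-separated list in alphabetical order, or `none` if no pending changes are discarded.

Initial committed: {a=11, c=10, e=13}
Op 1: BEGIN: in_txn=True, pending={}
Op 2: COMMIT: merged [] into committed; committed now {a=11, c=10, e=13}
Op 3: BEGIN: in_txn=True, pending={}
Op 4: UPDATE e=28 (pending; pending now {e=28})
Op 5: ROLLBACK: discarded pending ['e']; in_txn=False
Op 6: BEGIN: in_txn=True, pending={}
Op 7: COMMIT: merged [] into committed; committed now {a=11, c=10, e=13}
Op 8: BEGIN: in_txn=True, pending={}
Op 9: ROLLBACK: discarded pending []; in_txn=False
Op 10: BEGIN: in_txn=True, pending={}
Op 11: UPDATE a=30 (pending; pending now {a=30})
ROLLBACK at op 5 discards: ['e']

Answer: e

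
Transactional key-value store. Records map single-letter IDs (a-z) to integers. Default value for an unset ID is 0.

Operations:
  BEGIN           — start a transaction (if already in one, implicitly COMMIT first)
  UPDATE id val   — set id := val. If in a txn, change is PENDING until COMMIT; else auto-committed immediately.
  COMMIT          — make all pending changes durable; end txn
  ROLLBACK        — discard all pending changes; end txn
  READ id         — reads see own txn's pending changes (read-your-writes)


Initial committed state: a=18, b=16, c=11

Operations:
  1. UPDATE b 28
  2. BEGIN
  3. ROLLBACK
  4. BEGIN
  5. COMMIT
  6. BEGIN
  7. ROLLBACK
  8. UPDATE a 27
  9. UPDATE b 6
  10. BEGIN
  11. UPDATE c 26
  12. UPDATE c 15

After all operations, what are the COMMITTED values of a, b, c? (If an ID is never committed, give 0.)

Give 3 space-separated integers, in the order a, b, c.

Answer: 27 6 11

Derivation:
Initial committed: {a=18, b=16, c=11}
Op 1: UPDATE b=28 (auto-commit; committed b=28)
Op 2: BEGIN: in_txn=True, pending={}
Op 3: ROLLBACK: discarded pending []; in_txn=False
Op 4: BEGIN: in_txn=True, pending={}
Op 5: COMMIT: merged [] into committed; committed now {a=18, b=28, c=11}
Op 6: BEGIN: in_txn=True, pending={}
Op 7: ROLLBACK: discarded pending []; in_txn=False
Op 8: UPDATE a=27 (auto-commit; committed a=27)
Op 9: UPDATE b=6 (auto-commit; committed b=6)
Op 10: BEGIN: in_txn=True, pending={}
Op 11: UPDATE c=26 (pending; pending now {c=26})
Op 12: UPDATE c=15 (pending; pending now {c=15})
Final committed: {a=27, b=6, c=11}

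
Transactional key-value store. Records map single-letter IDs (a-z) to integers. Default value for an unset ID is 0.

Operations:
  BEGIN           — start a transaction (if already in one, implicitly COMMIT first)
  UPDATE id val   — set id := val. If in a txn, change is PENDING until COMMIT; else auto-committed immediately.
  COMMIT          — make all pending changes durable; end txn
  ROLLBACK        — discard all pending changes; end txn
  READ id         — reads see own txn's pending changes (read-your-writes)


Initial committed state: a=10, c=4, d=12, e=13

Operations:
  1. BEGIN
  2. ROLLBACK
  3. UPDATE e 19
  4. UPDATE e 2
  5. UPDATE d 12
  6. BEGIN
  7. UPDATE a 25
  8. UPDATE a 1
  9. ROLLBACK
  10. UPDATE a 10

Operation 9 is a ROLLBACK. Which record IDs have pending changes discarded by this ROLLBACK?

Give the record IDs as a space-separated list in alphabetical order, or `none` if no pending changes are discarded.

Answer: a

Derivation:
Initial committed: {a=10, c=4, d=12, e=13}
Op 1: BEGIN: in_txn=True, pending={}
Op 2: ROLLBACK: discarded pending []; in_txn=False
Op 3: UPDATE e=19 (auto-commit; committed e=19)
Op 4: UPDATE e=2 (auto-commit; committed e=2)
Op 5: UPDATE d=12 (auto-commit; committed d=12)
Op 6: BEGIN: in_txn=True, pending={}
Op 7: UPDATE a=25 (pending; pending now {a=25})
Op 8: UPDATE a=1 (pending; pending now {a=1})
Op 9: ROLLBACK: discarded pending ['a']; in_txn=False
Op 10: UPDATE a=10 (auto-commit; committed a=10)
ROLLBACK at op 9 discards: ['a']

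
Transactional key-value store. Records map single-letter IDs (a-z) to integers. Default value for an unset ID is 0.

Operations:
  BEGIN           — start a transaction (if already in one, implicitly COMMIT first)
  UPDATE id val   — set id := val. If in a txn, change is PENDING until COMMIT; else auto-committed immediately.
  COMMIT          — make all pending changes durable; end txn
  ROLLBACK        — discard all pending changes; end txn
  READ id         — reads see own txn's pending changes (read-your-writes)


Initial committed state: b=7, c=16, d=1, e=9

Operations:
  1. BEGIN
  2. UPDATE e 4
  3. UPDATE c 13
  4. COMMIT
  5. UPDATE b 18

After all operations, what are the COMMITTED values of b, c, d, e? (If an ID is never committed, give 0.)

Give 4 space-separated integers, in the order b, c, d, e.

Initial committed: {b=7, c=16, d=1, e=9}
Op 1: BEGIN: in_txn=True, pending={}
Op 2: UPDATE e=4 (pending; pending now {e=4})
Op 3: UPDATE c=13 (pending; pending now {c=13, e=4})
Op 4: COMMIT: merged ['c', 'e'] into committed; committed now {b=7, c=13, d=1, e=4}
Op 5: UPDATE b=18 (auto-commit; committed b=18)
Final committed: {b=18, c=13, d=1, e=4}

Answer: 18 13 1 4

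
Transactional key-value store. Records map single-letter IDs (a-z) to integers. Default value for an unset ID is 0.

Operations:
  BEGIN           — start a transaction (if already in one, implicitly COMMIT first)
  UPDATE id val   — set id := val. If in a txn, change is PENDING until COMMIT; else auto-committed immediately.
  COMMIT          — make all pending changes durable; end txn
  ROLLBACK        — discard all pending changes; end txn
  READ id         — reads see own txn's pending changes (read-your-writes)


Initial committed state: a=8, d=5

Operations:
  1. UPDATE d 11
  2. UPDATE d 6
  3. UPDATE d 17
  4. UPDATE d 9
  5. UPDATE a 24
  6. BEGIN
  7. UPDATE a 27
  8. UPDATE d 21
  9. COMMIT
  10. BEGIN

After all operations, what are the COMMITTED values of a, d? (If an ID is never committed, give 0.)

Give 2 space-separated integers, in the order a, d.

Answer: 27 21

Derivation:
Initial committed: {a=8, d=5}
Op 1: UPDATE d=11 (auto-commit; committed d=11)
Op 2: UPDATE d=6 (auto-commit; committed d=6)
Op 3: UPDATE d=17 (auto-commit; committed d=17)
Op 4: UPDATE d=9 (auto-commit; committed d=9)
Op 5: UPDATE a=24 (auto-commit; committed a=24)
Op 6: BEGIN: in_txn=True, pending={}
Op 7: UPDATE a=27 (pending; pending now {a=27})
Op 8: UPDATE d=21 (pending; pending now {a=27, d=21})
Op 9: COMMIT: merged ['a', 'd'] into committed; committed now {a=27, d=21}
Op 10: BEGIN: in_txn=True, pending={}
Final committed: {a=27, d=21}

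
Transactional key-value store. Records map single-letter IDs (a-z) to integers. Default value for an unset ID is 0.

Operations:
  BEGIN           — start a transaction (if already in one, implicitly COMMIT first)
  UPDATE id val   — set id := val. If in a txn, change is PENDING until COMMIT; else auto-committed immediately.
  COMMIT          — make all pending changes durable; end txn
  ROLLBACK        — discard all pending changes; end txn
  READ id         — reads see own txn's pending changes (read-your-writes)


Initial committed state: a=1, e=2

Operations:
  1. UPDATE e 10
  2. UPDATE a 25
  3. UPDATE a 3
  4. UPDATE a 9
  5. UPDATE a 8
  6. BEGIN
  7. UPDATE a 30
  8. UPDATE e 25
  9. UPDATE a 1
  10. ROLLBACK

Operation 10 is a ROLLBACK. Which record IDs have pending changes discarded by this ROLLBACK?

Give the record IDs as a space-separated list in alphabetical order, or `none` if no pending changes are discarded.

Answer: a e

Derivation:
Initial committed: {a=1, e=2}
Op 1: UPDATE e=10 (auto-commit; committed e=10)
Op 2: UPDATE a=25 (auto-commit; committed a=25)
Op 3: UPDATE a=3 (auto-commit; committed a=3)
Op 4: UPDATE a=9 (auto-commit; committed a=9)
Op 5: UPDATE a=8 (auto-commit; committed a=8)
Op 6: BEGIN: in_txn=True, pending={}
Op 7: UPDATE a=30 (pending; pending now {a=30})
Op 8: UPDATE e=25 (pending; pending now {a=30, e=25})
Op 9: UPDATE a=1 (pending; pending now {a=1, e=25})
Op 10: ROLLBACK: discarded pending ['a', 'e']; in_txn=False
ROLLBACK at op 10 discards: ['a', 'e']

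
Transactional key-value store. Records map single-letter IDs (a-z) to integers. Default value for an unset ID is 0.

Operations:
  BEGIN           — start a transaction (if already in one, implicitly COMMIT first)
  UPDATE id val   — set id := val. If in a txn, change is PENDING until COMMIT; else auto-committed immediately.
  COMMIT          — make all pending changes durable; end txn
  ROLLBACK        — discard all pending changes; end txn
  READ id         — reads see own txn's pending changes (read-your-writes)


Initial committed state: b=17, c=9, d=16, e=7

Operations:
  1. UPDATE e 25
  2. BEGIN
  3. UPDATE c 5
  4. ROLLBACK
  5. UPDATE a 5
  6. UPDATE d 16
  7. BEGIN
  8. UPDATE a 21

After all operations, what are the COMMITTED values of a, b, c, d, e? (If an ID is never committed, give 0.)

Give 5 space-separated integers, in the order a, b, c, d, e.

Answer: 5 17 9 16 25

Derivation:
Initial committed: {b=17, c=9, d=16, e=7}
Op 1: UPDATE e=25 (auto-commit; committed e=25)
Op 2: BEGIN: in_txn=True, pending={}
Op 3: UPDATE c=5 (pending; pending now {c=5})
Op 4: ROLLBACK: discarded pending ['c']; in_txn=False
Op 5: UPDATE a=5 (auto-commit; committed a=5)
Op 6: UPDATE d=16 (auto-commit; committed d=16)
Op 7: BEGIN: in_txn=True, pending={}
Op 8: UPDATE a=21 (pending; pending now {a=21})
Final committed: {a=5, b=17, c=9, d=16, e=25}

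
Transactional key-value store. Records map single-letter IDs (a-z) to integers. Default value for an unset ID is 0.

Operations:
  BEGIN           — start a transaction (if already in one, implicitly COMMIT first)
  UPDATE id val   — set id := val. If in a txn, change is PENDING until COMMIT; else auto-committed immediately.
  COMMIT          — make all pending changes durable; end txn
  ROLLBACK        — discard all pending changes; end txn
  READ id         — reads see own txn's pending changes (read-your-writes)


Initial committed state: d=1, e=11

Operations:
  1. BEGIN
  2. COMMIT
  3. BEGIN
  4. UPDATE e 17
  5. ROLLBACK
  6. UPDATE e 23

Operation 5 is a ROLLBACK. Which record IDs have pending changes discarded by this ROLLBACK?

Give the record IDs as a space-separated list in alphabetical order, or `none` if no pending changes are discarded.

Answer: e

Derivation:
Initial committed: {d=1, e=11}
Op 1: BEGIN: in_txn=True, pending={}
Op 2: COMMIT: merged [] into committed; committed now {d=1, e=11}
Op 3: BEGIN: in_txn=True, pending={}
Op 4: UPDATE e=17 (pending; pending now {e=17})
Op 5: ROLLBACK: discarded pending ['e']; in_txn=False
Op 6: UPDATE e=23 (auto-commit; committed e=23)
ROLLBACK at op 5 discards: ['e']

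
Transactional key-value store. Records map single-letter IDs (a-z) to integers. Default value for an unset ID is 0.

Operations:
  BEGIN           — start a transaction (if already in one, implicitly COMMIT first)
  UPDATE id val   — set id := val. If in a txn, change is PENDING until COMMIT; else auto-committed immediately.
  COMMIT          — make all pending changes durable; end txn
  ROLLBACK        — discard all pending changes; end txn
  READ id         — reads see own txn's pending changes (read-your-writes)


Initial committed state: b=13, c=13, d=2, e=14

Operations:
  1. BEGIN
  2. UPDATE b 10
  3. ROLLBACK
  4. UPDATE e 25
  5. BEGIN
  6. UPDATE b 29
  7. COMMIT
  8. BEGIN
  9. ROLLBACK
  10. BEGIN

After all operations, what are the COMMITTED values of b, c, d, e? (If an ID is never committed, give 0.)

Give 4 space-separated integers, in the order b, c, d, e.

Initial committed: {b=13, c=13, d=2, e=14}
Op 1: BEGIN: in_txn=True, pending={}
Op 2: UPDATE b=10 (pending; pending now {b=10})
Op 3: ROLLBACK: discarded pending ['b']; in_txn=False
Op 4: UPDATE e=25 (auto-commit; committed e=25)
Op 5: BEGIN: in_txn=True, pending={}
Op 6: UPDATE b=29 (pending; pending now {b=29})
Op 7: COMMIT: merged ['b'] into committed; committed now {b=29, c=13, d=2, e=25}
Op 8: BEGIN: in_txn=True, pending={}
Op 9: ROLLBACK: discarded pending []; in_txn=False
Op 10: BEGIN: in_txn=True, pending={}
Final committed: {b=29, c=13, d=2, e=25}

Answer: 29 13 2 25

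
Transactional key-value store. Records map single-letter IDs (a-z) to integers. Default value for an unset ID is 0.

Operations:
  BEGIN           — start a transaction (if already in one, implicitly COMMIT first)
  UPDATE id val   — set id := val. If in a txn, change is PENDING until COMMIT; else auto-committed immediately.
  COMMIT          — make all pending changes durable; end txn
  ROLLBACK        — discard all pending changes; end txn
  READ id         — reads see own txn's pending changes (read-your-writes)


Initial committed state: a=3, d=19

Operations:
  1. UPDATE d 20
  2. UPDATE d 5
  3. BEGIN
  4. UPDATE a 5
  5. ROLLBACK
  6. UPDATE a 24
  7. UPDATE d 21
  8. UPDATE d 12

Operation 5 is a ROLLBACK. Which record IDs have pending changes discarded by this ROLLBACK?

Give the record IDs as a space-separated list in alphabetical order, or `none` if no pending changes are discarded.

Initial committed: {a=3, d=19}
Op 1: UPDATE d=20 (auto-commit; committed d=20)
Op 2: UPDATE d=5 (auto-commit; committed d=5)
Op 3: BEGIN: in_txn=True, pending={}
Op 4: UPDATE a=5 (pending; pending now {a=5})
Op 5: ROLLBACK: discarded pending ['a']; in_txn=False
Op 6: UPDATE a=24 (auto-commit; committed a=24)
Op 7: UPDATE d=21 (auto-commit; committed d=21)
Op 8: UPDATE d=12 (auto-commit; committed d=12)
ROLLBACK at op 5 discards: ['a']

Answer: a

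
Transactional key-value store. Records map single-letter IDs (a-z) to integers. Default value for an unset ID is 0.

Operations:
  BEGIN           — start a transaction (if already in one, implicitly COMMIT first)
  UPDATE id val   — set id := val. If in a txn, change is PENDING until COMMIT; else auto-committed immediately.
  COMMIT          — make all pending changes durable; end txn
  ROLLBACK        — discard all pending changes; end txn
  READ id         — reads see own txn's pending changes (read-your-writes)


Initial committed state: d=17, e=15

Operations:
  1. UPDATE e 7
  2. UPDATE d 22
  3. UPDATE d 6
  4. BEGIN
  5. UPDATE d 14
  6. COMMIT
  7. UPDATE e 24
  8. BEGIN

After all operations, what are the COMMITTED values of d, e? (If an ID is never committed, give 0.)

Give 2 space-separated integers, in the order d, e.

Answer: 14 24

Derivation:
Initial committed: {d=17, e=15}
Op 1: UPDATE e=7 (auto-commit; committed e=7)
Op 2: UPDATE d=22 (auto-commit; committed d=22)
Op 3: UPDATE d=6 (auto-commit; committed d=6)
Op 4: BEGIN: in_txn=True, pending={}
Op 5: UPDATE d=14 (pending; pending now {d=14})
Op 6: COMMIT: merged ['d'] into committed; committed now {d=14, e=7}
Op 7: UPDATE e=24 (auto-commit; committed e=24)
Op 8: BEGIN: in_txn=True, pending={}
Final committed: {d=14, e=24}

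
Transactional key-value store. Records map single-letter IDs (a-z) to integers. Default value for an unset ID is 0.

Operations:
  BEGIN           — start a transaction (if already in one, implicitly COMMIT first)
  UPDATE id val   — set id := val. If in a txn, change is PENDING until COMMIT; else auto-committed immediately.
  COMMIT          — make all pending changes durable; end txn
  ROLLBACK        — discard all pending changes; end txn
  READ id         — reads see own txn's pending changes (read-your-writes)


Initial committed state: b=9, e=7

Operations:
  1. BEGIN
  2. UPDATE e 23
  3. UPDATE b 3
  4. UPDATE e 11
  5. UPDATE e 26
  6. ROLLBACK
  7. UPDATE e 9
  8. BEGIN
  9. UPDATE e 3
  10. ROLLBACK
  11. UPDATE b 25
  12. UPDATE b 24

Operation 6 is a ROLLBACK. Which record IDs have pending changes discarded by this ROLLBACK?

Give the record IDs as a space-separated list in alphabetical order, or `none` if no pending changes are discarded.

Initial committed: {b=9, e=7}
Op 1: BEGIN: in_txn=True, pending={}
Op 2: UPDATE e=23 (pending; pending now {e=23})
Op 3: UPDATE b=3 (pending; pending now {b=3, e=23})
Op 4: UPDATE e=11 (pending; pending now {b=3, e=11})
Op 5: UPDATE e=26 (pending; pending now {b=3, e=26})
Op 6: ROLLBACK: discarded pending ['b', 'e']; in_txn=False
Op 7: UPDATE e=9 (auto-commit; committed e=9)
Op 8: BEGIN: in_txn=True, pending={}
Op 9: UPDATE e=3 (pending; pending now {e=3})
Op 10: ROLLBACK: discarded pending ['e']; in_txn=False
Op 11: UPDATE b=25 (auto-commit; committed b=25)
Op 12: UPDATE b=24 (auto-commit; committed b=24)
ROLLBACK at op 6 discards: ['b', 'e']

Answer: b e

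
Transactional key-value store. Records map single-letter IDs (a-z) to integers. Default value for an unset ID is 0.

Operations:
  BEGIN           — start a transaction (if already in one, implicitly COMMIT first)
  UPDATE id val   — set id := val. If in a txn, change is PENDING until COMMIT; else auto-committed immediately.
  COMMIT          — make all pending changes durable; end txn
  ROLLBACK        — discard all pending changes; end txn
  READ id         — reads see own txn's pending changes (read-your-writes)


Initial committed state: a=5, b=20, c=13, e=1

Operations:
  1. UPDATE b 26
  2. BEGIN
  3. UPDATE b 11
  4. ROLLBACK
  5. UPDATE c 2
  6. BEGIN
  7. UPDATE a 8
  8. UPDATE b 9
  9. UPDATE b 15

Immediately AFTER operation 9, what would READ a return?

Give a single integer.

Answer: 8

Derivation:
Initial committed: {a=5, b=20, c=13, e=1}
Op 1: UPDATE b=26 (auto-commit; committed b=26)
Op 2: BEGIN: in_txn=True, pending={}
Op 3: UPDATE b=11 (pending; pending now {b=11})
Op 4: ROLLBACK: discarded pending ['b']; in_txn=False
Op 5: UPDATE c=2 (auto-commit; committed c=2)
Op 6: BEGIN: in_txn=True, pending={}
Op 7: UPDATE a=8 (pending; pending now {a=8})
Op 8: UPDATE b=9 (pending; pending now {a=8, b=9})
Op 9: UPDATE b=15 (pending; pending now {a=8, b=15})
After op 9: visible(a) = 8 (pending={a=8, b=15}, committed={a=5, b=26, c=2, e=1})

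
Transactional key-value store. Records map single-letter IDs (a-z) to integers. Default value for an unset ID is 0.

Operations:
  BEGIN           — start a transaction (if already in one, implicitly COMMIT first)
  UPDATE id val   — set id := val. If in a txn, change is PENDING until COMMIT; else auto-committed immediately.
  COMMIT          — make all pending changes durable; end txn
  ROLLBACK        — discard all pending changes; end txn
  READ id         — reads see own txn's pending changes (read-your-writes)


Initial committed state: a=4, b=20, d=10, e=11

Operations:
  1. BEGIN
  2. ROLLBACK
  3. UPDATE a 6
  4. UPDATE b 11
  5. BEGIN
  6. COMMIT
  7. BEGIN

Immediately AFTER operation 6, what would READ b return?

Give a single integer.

Initial committed: {a=4, b=20, d=10, e=11}
Op 1: BEGIN: in_txn=True, pending={}
Op 2: ROLLBACK: discarded pending []; in_txn=False
Op 3: UPDATE a=6 (auto-commit; committed a=6)
Op 4: UPDATE b=11 (auto-commit; committed b=11)
Op 5: BEGIN: in_txn=True, pending={}
Op 6: COMMIT: merged [] into committed; committed now {a=6, b=11, d=10, e=11}
After op 6: visible(b) = 11 (pending={}, committed={a=6, b=11, d=10, e=11})

Answer: 11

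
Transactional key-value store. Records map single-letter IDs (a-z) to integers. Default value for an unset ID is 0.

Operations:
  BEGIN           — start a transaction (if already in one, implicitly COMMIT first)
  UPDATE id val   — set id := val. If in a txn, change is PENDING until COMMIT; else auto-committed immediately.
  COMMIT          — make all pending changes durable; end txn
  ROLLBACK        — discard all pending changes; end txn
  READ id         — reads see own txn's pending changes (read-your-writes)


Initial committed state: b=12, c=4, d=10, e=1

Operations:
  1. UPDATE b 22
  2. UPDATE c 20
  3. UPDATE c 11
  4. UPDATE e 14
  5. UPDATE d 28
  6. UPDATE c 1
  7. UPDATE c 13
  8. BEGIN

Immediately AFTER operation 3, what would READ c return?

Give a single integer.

Answer: 11

Derivation:
Initial committed: {b=12, c=4, d=10, e=1}
Op 1: UPDATE b=22 (auto-commit; committed b=22)
Op 2: UPDATE c=20 (auto-commit; committed c=20)
Op 3: UPDATE c=11 (auto-commit; committed c=11)
After op 3: visible(c) = 11 (pending={}, committed={b=22, c=11, d=10, e=1})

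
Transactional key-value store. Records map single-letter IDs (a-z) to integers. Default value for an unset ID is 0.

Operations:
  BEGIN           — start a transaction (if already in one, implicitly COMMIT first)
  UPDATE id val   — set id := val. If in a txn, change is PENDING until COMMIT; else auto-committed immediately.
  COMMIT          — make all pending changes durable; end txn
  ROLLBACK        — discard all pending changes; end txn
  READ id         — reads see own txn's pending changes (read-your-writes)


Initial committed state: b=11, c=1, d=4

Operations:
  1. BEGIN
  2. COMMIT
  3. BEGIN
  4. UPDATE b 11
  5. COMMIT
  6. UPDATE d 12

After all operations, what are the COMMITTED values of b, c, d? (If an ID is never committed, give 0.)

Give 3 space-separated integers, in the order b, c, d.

Answer: 11 1 12

Derivation:
Initial committed: {b=11, c=1, d=4}
Op 1: BEGIN: in_txn=True, pending={}
Op 2: COMMIT: merged [] into committed; committed now {b=11, c=1, d=4}
Op 3: BEGIN: in_txn=True, pending={}
Op 4: UPDATE b=11 (pending; pending now {b=11})
Op 5: COMMIT: merged ['b'] into committed; committed now {b=11, c=1, d=4}
Op 6: UPDATE d=12 (auto-commit; committed d=12)
Final committed: {b=11, c=1, d=12}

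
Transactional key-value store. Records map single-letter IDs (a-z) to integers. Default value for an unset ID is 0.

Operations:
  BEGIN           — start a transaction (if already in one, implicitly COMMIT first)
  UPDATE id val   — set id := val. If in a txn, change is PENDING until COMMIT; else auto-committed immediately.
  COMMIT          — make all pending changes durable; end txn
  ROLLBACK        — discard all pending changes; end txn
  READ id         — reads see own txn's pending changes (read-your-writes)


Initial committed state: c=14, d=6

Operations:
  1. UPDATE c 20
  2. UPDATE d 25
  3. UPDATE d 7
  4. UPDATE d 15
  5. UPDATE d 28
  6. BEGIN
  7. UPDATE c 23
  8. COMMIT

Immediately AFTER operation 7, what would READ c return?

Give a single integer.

Answer: 23

Derivation:
Initial committed: {c=14, d=6}
Op 1: UPDATE c=20 (auto-commit; committed c=20)
Op 2: UPDATE d=25 (auto-commit; committed d=25)
Op 3: UPDATE d=7 (auto-commit; committed d=7)
Op 4: UPDATE d=15 (auto-commit; committed d=15)
Op 5: UPDATE d=28 (auto-commit; committed d=28)
Op 6: BEGIN: in_txn=True, pending={}
Op 7: UPDATE c=23 (pending; pending now {c=23})
After op 7: visible(c) = 23 (pending={c=23}, committed={c=20, d=28})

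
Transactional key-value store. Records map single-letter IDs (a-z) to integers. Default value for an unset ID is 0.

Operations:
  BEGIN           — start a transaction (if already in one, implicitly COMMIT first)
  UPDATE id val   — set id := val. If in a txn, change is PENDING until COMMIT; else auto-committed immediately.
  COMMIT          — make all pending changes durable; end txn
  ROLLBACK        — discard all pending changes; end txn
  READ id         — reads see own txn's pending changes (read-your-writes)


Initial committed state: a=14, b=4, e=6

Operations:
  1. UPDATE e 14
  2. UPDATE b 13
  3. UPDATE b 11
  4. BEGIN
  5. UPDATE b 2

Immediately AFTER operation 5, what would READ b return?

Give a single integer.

Answer: 2

Derivation:
Initial committed: {a=14, b=4, e=6}
Op 1: UPDATE e=14 (auto-commit; committed e=14)
Op 2: UPDATE b=13 (auto-commit; committed b=13)
Op 3: UPDATE b=11 (auto-commit; committed b=11)
Op 4: BEGIN: in_txn=True, pending={}
Op 5: UPDATE b=2 (pending; pending now {b=2})
After op 5: visible(b) = 2 (pending={b=2}, committed={a=14, b=11, e=14})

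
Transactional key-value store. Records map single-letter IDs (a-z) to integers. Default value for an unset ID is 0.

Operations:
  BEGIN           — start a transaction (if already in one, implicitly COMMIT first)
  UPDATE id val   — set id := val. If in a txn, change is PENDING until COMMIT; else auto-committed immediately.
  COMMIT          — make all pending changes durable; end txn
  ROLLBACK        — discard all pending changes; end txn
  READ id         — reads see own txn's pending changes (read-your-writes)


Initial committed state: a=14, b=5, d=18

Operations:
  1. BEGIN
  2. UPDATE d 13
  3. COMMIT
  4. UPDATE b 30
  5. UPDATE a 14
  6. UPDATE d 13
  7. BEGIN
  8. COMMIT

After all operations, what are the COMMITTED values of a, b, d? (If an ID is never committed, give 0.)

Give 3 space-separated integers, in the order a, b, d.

Answer: 14 30 13

Derivation:
Initial committed: {a=14, b=5, d=18}
Op 1: BEGIN: in_txn=True, pending={}
Op 2: UPDATE d=13 (pending; pending now {d=13})
Op 3: COMMIT: merged ['d'] into committed; committed now {a=14, b=5, d=13}
Op 4: UPDATE b=30 (auto-commit; committed b=30)
Op 5: UPDATE a=14 (auto-commit; committed a=14)
Op 6: UPDATE d=13 (auto-commit; committed d=13)
Op 7: BEGIN: in_txn=True, pending={}
Op 8: COMMIT: merged [] into committed; committed now {a=14, b=30, d=13}
Final committed: {a=14, b=30, d=13}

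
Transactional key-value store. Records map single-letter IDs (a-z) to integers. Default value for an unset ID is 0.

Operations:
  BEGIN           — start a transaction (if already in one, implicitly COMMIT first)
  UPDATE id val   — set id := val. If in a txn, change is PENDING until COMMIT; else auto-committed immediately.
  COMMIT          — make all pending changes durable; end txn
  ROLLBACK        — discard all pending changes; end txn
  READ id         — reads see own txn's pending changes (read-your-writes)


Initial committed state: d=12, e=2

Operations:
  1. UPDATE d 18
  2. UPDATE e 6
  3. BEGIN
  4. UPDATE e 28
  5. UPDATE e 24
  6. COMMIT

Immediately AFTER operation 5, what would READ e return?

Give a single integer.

Answer: 24

Derivation:
Initial committed: {d=12, e=2}
Op 1: UPDATE d=18 (auto-commit; committed d=18)
Op 2: UPDATE e=6 (auto-commit; committed e=6)
Op 3: BEGIN: in_txn=True, pending={}
Op 4: UPDATE e=28 (pending; pending now {e=28})
Op 5: UPDATE e=24 (pending; pending now {e=24})
After op 5: visible(e) = 24 (pending={e=24}, committed={d=18, e=6})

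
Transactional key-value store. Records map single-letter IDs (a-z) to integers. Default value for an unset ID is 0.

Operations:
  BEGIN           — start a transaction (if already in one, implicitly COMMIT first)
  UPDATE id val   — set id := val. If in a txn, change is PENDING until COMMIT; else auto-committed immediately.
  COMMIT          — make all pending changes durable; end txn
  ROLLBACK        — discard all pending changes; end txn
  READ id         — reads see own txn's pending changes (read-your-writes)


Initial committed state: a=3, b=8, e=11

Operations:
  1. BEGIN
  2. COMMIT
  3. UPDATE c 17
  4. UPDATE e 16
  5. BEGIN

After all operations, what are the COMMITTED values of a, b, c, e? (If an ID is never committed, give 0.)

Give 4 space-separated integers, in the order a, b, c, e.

Answer: 3 8 17 16

Derivation:
Initial committed: {a=3, b=8, e=11}
Op 1: BEGIN: in_txn=True, pending={}
Op 2: COMMIT: merged [] into committed; committed now {a=3, b=8, e=11}
Op 3: UPDATE c=17 (auto-commit; committed c=17)
Op 4: UPDATE e=16 (auto-commit; committed e=16)
Op 5: BEGIN: in_txn=True, pending={}
Final committed: {a=3, b=8, c=17, e=16}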